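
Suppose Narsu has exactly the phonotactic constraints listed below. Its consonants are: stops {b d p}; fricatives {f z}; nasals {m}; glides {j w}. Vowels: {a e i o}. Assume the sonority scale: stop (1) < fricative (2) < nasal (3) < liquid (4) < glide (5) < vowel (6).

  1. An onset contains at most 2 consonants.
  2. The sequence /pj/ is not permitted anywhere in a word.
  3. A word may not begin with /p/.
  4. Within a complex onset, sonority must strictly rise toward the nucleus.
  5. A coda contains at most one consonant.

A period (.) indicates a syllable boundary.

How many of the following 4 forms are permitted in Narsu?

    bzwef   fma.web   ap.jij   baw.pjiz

bzwef — violates constraint 1: syllable 1 onset /bzw/ has 3 consonants (> 2) → not permitted
fma.web — σ1 onset /fm/ (2→3 rises), coda /∅/ ok; σ2 onset /w/, coda /b/ ok → permitted
ap.jij — violates constraint 2: contains banned sequence /pj/ → not permitted
baw.pjiz — violates constraint 2: contains banned sequence /pj/ → not permitted
Permitted: fma.web → 1.

1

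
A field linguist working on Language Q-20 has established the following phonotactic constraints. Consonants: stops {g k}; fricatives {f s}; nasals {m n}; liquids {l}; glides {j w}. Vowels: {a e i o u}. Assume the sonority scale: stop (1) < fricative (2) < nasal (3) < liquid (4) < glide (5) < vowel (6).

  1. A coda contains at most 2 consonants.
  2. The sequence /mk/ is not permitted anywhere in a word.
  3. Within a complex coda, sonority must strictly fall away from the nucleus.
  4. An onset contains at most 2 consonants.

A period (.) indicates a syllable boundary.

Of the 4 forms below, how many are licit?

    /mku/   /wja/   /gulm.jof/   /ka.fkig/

3

/mku/ — violates constraint 2: contains banned sequence /mk/ → illicit
/wja/ — σ1 onset /wj/ (2C), coda /∅/ ok → licit
/gulm.jof/ — σ1 onset /g/, coda /lm/ (4→3 falls) ok; σ2 onset /j/, coda /f/ ok → licit
/ka.fkig/ — σ1 onset /k/, coda /∅/ ok; σ2 onset /fk/ (2C), coda /g/ ok → licit
Licit: /wja/, /gulm.jof/, /ka.fkig/ → 3.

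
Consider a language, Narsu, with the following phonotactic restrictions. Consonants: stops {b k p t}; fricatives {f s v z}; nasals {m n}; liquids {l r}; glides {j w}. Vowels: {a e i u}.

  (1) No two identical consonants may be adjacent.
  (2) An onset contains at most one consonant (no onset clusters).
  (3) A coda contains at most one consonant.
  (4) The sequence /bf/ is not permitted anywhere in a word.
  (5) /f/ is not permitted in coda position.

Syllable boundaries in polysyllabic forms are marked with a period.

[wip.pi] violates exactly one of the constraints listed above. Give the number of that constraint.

1

[wip.pi]: adjacent identical consonants /pp/.
This is a violation of constraint 1: "No two identical consonants may be adjacent."
The remaining constraints (2, 3, 4, 5) are satisfied.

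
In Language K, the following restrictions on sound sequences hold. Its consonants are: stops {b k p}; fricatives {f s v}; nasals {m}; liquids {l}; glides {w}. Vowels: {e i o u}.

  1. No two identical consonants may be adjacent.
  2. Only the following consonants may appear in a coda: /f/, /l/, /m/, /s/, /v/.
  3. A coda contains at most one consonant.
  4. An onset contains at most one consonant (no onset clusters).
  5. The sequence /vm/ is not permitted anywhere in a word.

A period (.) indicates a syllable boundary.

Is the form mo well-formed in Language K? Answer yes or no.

mo — σ1 onset /m/, coda /∅/ ok → well-formed

yes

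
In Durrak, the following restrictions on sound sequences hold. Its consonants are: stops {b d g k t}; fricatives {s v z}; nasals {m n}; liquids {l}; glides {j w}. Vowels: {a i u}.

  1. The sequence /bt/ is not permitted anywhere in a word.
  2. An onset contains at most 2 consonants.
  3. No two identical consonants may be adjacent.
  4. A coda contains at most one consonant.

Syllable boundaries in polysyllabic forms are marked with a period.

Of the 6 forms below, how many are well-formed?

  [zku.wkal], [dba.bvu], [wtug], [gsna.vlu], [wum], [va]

[zku.wkal] — σ1 onset /zk/ (2C), coda /∅/ ok; σ2 onset /wk/ (2C), coda /l/ ok → well-formed
[dba.bvu] — σ1 onset /db/ (2C), coda /∅/ ok; σ2 onset /bv/ (2C), coda /∅/ ok → well-formed
[wtug] — σ1 onset /wt/ (2C), coda /g/ ok → well-formed
[gsna.vlu] — violates constraint 2: syllable 1 onset /gsn/ has 3 consonants (> 2) → ill-formed
[wum] — σ1 onset /w/, coda /m/ ok → well-formed
[va] — σ1 onset /v/, coda /∅/ ok → well-formed
Well-formed: [zku.wkal], [dba.bvu], [wtug], [wum], [va] → 5.

5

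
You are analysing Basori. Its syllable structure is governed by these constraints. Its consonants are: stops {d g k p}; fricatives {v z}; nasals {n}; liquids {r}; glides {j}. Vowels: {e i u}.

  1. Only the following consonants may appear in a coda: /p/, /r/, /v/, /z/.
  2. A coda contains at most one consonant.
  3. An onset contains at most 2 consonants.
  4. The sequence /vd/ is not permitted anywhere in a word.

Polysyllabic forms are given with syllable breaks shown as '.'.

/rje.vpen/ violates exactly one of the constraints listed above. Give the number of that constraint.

1

/rje.vpen/: syllable 2 coda contains /n/, which is not a licensed coda consonant.
This is a violation of constraint 1: "Only the following consonants may appear in a coda: /p/, /r/, /v/, /z/."
The remaining constraints (2, 3, 4) are satisfied.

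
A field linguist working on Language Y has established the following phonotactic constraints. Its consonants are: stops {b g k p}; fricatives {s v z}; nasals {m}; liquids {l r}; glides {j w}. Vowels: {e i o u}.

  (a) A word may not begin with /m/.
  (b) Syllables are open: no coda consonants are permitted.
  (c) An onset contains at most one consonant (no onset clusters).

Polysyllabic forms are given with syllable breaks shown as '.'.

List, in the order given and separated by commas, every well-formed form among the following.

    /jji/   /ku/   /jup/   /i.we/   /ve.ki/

/jji/ — violates constraint (c): syllable 1 onset /jj/ has 2 consonants (> 1) → ill-formed
/ku/ — σ1 onset /k/, coda /∅/ ok → well-formed
/jup/ — violates constraint (b): syllable 1 coda /p/ has 1 consonant (> 0) → ill-formed
/i.we/ — σ1 onset /∅/, coda /∅/ ok; σ2 onset /w/, coda /∅/ ok → well-formed
/ve.ki/ — σ1 onset /v/, coda /∅/ ok; σ2 onset /k/, coda /∅/ ok → well-formed

/ku/, /i.we/, /ve.ki/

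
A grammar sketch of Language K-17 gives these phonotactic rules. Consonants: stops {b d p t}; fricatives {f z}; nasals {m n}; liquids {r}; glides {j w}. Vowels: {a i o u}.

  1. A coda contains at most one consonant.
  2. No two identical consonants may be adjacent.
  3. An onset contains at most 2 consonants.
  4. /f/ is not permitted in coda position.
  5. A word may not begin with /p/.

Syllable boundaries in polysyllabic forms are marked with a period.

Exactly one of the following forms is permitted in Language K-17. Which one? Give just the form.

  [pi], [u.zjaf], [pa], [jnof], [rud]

[pi] — violates constraint 5: word begins with /p/ → not permitted
[u.zjaf] — violates constraint 4: syllable 2 coda contains /f/ → not permitted
[pa] — violates constraint 5: word begins with /p/ → not permitted
[jnof] — violates constraint 4: syllable 1 coda contains /f/ → not permitted
[rud] — σ1 onset /r/, coda /d/ ok → permitted

[rud]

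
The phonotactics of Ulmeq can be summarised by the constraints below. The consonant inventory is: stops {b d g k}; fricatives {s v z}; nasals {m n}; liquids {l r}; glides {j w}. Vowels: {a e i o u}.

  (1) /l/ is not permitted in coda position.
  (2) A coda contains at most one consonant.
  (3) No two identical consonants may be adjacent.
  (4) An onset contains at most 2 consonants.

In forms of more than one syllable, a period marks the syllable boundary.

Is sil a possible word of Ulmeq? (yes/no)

no

sil — violates constraint 1: syllable 1 coda contains /l/ → ill-formed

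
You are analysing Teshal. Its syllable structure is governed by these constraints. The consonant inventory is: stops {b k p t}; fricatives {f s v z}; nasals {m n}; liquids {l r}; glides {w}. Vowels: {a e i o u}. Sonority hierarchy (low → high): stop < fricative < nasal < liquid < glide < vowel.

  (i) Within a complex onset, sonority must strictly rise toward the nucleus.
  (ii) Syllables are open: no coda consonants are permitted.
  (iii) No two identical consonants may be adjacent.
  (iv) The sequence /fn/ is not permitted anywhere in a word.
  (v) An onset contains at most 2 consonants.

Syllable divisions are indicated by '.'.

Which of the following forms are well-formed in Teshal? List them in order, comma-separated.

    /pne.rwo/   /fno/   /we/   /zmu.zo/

/pne.rwo/ — σ1 onset /pn/ (1→3 rises), coda /∅/ ok; σ2 onset /rw/ (4→5 rises), coda /∅/ ok → well-formed
/fno/ — violates constraint (iv): contains banned sequence /fn/ → ill-formed
/we/ — σ1 onset /w/, coda /∅/ ok → well-formed
/zmu.zo/ — σ1 onset /zm/ (2→3 rises), coda /∅/ ok; σ2 onset /z/, coda /∅/ ok → well-formed

/pne.rwo/, /we/, /zmu.zo/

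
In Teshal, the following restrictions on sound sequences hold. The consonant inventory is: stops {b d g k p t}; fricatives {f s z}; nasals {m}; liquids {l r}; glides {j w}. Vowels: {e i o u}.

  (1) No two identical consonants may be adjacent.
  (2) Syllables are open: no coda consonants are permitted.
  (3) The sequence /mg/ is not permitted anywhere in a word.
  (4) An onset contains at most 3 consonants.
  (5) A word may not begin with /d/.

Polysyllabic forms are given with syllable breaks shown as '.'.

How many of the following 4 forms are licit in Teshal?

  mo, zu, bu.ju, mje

mo — σ1 onset /m/, coda /∅/ ok → licit
zu — σ1 onset /z/, coda /∅/ ok → licit
bu.ju — σ1 onset /b/, coda /∅/ ok; σ2 onset /j/, coda /∅/ ok → licit
mje — σ1 onset /mj/ (2C), coda /∅/ ok → licit
Licit: mo, zu, bu.ju, mje → 4.

4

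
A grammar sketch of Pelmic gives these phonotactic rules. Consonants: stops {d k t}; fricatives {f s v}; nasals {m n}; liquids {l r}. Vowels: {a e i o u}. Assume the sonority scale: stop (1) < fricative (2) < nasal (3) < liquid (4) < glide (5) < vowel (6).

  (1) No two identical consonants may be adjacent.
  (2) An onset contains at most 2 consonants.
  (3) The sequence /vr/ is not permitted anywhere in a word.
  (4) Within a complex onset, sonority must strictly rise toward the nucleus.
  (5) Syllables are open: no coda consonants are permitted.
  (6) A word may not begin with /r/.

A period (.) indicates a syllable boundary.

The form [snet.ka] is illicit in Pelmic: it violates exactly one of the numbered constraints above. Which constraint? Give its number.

5

[snet.ka]: syllable 1 coda /t/ has 1 consonant (> 0).
This is a violation of constraint 5: "Syllables are open: no coda consonants are permitted."
The remaining constraints (1, 2, 3, 4, 6) are satisfied.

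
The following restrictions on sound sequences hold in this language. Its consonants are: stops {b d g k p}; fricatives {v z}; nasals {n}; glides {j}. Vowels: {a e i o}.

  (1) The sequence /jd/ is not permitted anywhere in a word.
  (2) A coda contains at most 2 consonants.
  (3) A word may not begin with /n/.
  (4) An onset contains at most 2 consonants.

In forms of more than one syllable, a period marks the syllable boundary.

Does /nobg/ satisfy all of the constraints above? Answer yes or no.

/nobg/ — violates constraint 3: word begins with /n/ → phonotactically illegal

no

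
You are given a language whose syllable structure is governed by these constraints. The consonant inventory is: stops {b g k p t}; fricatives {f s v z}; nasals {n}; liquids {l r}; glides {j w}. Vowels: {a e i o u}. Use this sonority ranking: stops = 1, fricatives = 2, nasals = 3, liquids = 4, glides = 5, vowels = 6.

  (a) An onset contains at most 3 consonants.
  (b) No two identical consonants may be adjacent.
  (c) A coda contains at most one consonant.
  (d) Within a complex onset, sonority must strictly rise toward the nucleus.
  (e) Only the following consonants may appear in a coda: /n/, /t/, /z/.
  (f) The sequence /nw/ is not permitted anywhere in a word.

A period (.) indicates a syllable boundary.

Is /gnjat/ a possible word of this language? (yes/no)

yes

/gnjat/ — σ1 onset /gnj/ (1→3→5 rises), coda /t/ ok → licit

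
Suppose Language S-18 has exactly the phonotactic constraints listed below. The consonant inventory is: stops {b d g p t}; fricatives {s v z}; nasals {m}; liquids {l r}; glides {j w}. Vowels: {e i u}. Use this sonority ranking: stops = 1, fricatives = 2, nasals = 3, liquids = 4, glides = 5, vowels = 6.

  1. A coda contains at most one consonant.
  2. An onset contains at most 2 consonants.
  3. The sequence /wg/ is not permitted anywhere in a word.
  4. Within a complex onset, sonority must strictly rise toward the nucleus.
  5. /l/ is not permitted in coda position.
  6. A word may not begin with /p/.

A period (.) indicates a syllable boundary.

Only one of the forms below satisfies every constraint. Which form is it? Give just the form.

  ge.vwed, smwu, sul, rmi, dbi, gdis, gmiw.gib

ge.vwed — σ1 onset /g/, coda /∅/ ok; σ2 onset /vw/ (2→5 rises), coda /d/ ok → permitted
smwu — violates constraint 2: syllable 1 onset /smw/ has 3 consonants (> 2) → not permitted
sul — violates constraint 5: syllable 1 coda contains /l/ → not permitted
rmi — violates constraint 4: syllable 1 onset /rm/: /r/ (liquid, 4) → /m/ (nasal, 3) does not rise → not permitted
dbi — violates constraint 4: syllable 1 onset /db/: /d/ (stop, 1) → /b/ (stop, 1) does not rise → not permitted
gdis — violates constraint 4: syllable 1 onset /gd/: /g/ (stop, 1) → /d/ (stop, 1) does not rise → not permitted
gmiw.gib — violates constraint 3: contains banned sequence /wg/ → not permitted

ge.vwed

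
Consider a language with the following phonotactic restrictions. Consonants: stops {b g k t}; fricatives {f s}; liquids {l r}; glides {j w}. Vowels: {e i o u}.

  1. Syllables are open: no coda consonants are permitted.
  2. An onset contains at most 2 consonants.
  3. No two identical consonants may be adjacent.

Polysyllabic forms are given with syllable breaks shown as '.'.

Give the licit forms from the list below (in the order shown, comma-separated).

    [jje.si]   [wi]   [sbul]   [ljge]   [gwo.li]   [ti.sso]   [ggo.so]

[wi], [gwo.li]

[jje.si] — violates constraint 3: adjacent identical consonants /jj/ → illicit
[wi] — σ1 onset /w/, coda /∅/ ok → licit
[sbul] — violates constraint 1: syllable 1 coda /l/ has 1 consonant (> 0) → illicit
[ljge] — violates constraint 2: syllable 1 onset /ljg/ has 3 consonants (> 2) → illicit
[gwo.li] — σ1 onset /gw/ (2C), coda /∅/ ok; σ2 onset /l/, coda /∅/ ok → licit
[ti.sso] — violates constraint 3: adjacent identical consonants /ss/ → illicit
[ggo.so] — violates constraint 3: adjacent identical consonants /gg/ → illicit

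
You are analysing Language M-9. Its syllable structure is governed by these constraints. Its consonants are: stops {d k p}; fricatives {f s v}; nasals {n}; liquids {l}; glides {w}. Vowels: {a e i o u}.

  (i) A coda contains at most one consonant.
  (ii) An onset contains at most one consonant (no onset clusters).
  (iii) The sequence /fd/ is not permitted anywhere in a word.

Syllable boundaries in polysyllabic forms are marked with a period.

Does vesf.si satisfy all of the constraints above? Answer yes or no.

no

vesf.si — violates constraint (i): syllable 1 coda /sf/ has 2 consonants (> 1) → not permitted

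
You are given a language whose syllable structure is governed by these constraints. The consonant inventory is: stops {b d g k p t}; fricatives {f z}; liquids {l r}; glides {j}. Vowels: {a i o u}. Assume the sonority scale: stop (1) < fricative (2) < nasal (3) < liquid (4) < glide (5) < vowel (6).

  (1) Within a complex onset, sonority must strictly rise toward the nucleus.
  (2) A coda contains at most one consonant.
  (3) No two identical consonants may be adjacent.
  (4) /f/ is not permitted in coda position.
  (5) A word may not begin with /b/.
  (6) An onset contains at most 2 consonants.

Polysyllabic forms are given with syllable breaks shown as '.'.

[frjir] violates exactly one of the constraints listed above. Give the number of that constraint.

[frjir]: syllable 1 onset /frj/ has 3 consonants (> 2).
This is a violation of constraint 6: "An onset contains at most 2 consonants."
The remaining constraints (1, 2, 3, 4, 5) are satisfied.

6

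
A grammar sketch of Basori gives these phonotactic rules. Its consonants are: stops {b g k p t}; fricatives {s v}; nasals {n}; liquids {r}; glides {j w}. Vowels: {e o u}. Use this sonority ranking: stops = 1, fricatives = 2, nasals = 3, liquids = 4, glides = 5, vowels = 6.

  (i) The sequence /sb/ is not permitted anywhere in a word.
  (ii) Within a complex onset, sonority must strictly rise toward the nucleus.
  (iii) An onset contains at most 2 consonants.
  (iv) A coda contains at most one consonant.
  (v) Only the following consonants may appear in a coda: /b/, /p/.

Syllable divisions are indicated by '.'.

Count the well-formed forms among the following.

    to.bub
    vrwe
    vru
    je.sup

to.bub — σ1 onset /t/, coda /∅/ ok; σ2 onset /b/, coda /b/ ok → well-formed
vrwe — violates constraint (iii): syllable 1 onset /vrw/ has 3 consonants (> 2) → ill-formed
vru — σ1 onset /vr/ (2→4 rises), coda /∅/ ok → well-formed
je.sup — σ1 onset /j/, coda /∅/ ok; σ2 onset /s/, coda /p/ ok → well-formed
Well-formed: to.bub, vru, je.sup → 3.

3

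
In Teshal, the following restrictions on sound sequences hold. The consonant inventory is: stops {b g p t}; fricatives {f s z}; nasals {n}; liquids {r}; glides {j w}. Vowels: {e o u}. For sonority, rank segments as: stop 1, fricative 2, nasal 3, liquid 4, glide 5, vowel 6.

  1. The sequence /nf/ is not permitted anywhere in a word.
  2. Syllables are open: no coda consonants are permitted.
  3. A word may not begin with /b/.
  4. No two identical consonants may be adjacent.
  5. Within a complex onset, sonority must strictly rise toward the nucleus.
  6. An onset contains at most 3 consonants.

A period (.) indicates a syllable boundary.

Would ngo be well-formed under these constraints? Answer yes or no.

ngo — violates constraint 5: syllable 1 onset /ng/: /n/ (nasal, 3) → /g/ (stop, 1) does not rise → ill-formed

no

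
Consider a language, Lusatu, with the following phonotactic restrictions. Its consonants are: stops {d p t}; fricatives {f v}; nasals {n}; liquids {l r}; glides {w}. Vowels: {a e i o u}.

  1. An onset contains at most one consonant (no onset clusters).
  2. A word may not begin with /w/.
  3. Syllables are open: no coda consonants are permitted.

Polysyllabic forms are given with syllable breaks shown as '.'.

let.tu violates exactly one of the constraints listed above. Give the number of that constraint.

let.tu: syllable 1 coda /t/ has 1 consonant (> 0).
This is a violation of constraint 3: "Syllables are open: no coda consonants are permitted."
The remaining constraints (1, 2) are satisfied.

3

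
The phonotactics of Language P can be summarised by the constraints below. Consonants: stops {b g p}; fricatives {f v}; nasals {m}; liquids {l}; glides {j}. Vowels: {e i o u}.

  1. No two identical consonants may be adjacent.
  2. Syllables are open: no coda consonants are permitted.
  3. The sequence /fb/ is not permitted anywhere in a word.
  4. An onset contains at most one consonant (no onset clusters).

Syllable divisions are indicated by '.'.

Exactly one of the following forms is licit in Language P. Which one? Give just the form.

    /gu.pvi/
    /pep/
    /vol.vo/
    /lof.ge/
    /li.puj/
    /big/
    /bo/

/gu.pvi/ — violates constraint 4: syllable 2 onset /pv/ has 2 consonants (> 1) → illicit
/pep/ — violates constraint 2: syllable 1 coda /p/ has 1 consonant (> 0) → illicit
/vol.vo/ — violates constraint 2: syllable 1 coda /l/ has 1 consonant (> 0) → illicit
/lof.ge/ — violates constraint 2: syllable 1 coda /f/ has 1 consonant (> 0) → illicit
/li.puj/ — violates constraint 2: syllable 2 coda /j/ has 1 consonant (> 0) → illicit
/big/ — violates constraint 2: syllable 1 coda /g/ has 1 consonant (> 0) → illicit
/bo/ — σ1 onset /b/, coda /∅/ ok → licit

/bo/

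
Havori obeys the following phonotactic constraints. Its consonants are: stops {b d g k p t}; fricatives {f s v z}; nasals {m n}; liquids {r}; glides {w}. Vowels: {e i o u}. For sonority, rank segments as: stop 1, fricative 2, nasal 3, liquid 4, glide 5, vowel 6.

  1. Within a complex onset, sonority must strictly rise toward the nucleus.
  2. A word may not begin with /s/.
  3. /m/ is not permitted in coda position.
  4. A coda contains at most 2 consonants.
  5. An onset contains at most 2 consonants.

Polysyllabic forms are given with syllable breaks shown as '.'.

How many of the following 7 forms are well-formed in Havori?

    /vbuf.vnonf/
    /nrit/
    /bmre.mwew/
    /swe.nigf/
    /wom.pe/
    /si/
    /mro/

/vbuf.vnonf/ — violates constraint 1: syllable 1 onset /vb/: /v/ (fricative, 2) → /b/ (stop, 1) does not rise → ill-formed
/nrit/ — σ1 onset /nr/ (3→4 rises), coda /t/ ok → well-formed
/bmre.mwew/ — violates constraint 5: syllable 1 onset /bmr/ has 3 consonants (> 2) → ill-formed
/swe.nigf/ — violates constraint 2: word begins with /s/ → ill-formed
/wom.pe/ — violates constraint 3: syllable 1 coda contains /m/ → ill-formed
/si/ — violates constraint 2: word begins with /s/ → ill-formed
/mro/ — σ1 onset /mr/ (3→4 rises), coda /∅/ ok → well-formed
Well-formed: /nrit/, /mro/ → 2.

2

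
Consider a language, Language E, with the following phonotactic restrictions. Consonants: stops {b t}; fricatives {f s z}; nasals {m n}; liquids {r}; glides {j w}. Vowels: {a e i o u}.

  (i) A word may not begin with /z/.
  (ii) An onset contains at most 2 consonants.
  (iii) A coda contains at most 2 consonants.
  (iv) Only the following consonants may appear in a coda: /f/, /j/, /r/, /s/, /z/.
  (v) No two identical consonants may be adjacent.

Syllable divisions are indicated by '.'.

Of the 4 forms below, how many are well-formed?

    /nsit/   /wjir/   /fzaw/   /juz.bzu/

/nsit/ — violates constraint (iv): syllable 1 coda contains /t/, which is not a licensed coda consonant → ill-formed
/wjir/ — σ1 onset /wj/ (2C), coda /r/ ok → well-formed
/fzaw/ — violates constraint (iv): syllable 1 coda contains /w/, which is not a licensed coda consonant → ill-formed
/juz.bzu/ — σ1 onset /j/, coda /z/ ok; σ2 onset /bz/ (2C), coda /∅/ ok → well-formed
Well-formed: /wjir/, /juz.bzu/ → 2.

2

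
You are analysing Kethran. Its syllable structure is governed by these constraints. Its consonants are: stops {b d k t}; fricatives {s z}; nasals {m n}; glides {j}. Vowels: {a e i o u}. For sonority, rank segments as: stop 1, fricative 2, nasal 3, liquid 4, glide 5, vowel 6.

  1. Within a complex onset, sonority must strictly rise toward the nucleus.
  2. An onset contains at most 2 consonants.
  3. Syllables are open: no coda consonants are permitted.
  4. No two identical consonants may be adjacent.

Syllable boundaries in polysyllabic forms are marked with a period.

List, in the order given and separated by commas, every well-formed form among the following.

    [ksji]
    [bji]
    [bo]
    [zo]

[bji], [bo], [zo]

[ksji] — violates constraint 2: syllable 1 onset /ksj/ has 3 consonants (> 2) → ill-formed
[bji] — σ1 onset /bj/ (1→5 rises), coda /∅/ ok → well-formed
[bo] — σ1 onset /b/, coda /∅/ ok → well-formed
[zo] — σ1 onset /z/, coda /∅/ ok → well-formed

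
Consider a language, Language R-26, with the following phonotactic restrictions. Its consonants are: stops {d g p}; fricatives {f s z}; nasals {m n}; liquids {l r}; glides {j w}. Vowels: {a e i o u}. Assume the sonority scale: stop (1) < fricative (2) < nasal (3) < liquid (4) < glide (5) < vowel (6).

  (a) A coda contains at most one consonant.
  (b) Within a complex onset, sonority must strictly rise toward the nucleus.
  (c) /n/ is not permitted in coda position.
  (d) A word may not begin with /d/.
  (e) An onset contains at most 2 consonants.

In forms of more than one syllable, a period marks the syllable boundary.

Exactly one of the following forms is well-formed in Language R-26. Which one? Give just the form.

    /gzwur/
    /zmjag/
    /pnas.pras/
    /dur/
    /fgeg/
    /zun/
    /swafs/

/pnas.pras/

/gzwur/ — violates constraint (e): syllable 1 onset /gzw/ has 3 consonants (> 2) → ill-formed
/zmjag/ — violates constraint (e): syllable 1 onset /zmj/ has 3 consonants (> 2) → ill-formed
/pnas.pras/ — σ1 onset /pn/ (1→3 rises), coda /s/ ok; σ2 onset /pr/ (1→4 rises), coda /s/ ok → well-formed
/dur/ — violates constraint (d): word begins with /d/ → ill-formed
/fgeg/ — violates constraint (b): syllable 1 onset /fg/: /f/ (fricative, 2) → /g/ (stop, 1) does not rise → ill-formed
/zun/ — violates constraint (c): syllable 1 coda contains /n/ → ill-formed
/swafs/ — violates constraint (a): syllable 1 coda /fs/ has 2 consonants (> 1) → ill-formed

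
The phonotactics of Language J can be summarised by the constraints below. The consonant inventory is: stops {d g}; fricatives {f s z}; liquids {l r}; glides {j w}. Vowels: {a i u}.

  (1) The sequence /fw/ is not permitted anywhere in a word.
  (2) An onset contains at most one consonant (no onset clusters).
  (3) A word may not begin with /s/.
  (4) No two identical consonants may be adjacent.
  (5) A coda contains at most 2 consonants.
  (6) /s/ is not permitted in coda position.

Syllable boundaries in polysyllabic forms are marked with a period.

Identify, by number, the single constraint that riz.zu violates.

riz.zu: adjacent identical consonants /zz/.
This is a violation of constraint 4: "No two identical consonants may be adjacent."
The remaining constraints (1, 2, 3, 5, 6) are satisfied.

4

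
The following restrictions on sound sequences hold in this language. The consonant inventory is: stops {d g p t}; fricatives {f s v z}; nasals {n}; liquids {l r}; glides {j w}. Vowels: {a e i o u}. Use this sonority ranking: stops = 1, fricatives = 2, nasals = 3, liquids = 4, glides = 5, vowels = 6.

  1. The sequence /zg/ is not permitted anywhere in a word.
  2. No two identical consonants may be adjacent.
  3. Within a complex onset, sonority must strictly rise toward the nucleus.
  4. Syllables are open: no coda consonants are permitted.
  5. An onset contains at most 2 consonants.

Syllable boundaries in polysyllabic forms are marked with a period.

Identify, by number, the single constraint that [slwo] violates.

[slwo]: syllable 1 onset /slw/ has 3 consonants (> 2).
This is a violation of constraint 5: "An onset contains at most 2 consonants."
The remaining constraints (1, 2, 3, 4) are satisfied.

5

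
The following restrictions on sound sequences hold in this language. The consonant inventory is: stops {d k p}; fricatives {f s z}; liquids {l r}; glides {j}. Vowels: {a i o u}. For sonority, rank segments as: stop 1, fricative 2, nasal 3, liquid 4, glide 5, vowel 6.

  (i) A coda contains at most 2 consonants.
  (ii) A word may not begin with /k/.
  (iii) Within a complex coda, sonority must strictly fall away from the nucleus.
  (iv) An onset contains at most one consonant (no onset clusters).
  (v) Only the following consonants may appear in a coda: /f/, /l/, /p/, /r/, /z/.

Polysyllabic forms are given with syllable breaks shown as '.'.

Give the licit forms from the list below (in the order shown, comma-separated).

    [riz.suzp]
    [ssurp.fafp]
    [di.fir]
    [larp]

[riz.suzp] — σ1 onset /r/, coda /z/ ok; σ2 onset /s/, coda /zp/ (2→1 falls) ok → licit
[ssurp.fafp] — violates constraint (iv): syllable 1 onset /ss/ has 2 consonants (> 1) → illicit
[di.fir] — σ1 onset /d/, coda /∅/ ok; σ2 onset /f/, coda /r/ ok → licit
[larp] — σ1 onset /l/, coda /rp/ (4→1 falls) ok → licit

[riz.suzp], [di.fir], [larp]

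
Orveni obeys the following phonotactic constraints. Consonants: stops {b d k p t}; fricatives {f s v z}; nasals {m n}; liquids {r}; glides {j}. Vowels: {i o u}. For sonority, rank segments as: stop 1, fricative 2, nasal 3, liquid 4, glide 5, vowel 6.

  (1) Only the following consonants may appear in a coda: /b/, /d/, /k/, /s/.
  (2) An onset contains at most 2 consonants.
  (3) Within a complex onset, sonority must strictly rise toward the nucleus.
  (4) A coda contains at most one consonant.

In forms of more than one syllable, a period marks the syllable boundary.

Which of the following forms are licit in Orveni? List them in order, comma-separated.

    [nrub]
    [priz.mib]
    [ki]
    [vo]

[nrub] — σ1 onset /nr/ (3→4 rises), coda /b/ ok → licit
[priz.mib] — violates constraint 1: syllable 1 coda contains /z/, which is not a licensed coda consonant → illicit
[ki] — σ1 onset /k/, coda /∅/ ok → licit
[vo] — σ1 onset /v/, coda /∅/ ok → licit

[nrub], [ki], [vo]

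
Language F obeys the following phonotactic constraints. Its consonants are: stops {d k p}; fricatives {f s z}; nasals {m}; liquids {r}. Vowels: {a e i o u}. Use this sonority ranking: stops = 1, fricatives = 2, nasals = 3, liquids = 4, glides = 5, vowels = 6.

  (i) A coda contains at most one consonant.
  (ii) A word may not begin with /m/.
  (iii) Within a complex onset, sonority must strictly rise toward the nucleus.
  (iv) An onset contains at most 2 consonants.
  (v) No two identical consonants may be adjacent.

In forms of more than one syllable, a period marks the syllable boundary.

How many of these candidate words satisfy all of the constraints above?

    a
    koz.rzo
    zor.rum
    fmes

a — σ1 onset /∅/, coda /∅/ ok → phonotactically legal
koz.rzo — violates constraint (iii): syllable 2 onset /rz/: /r/ (liquid, 4) → /z/ (fricative, 2) does not rise → phonotactically illegal
zor.rum — violates constraint (v): adjacent identical consonants /rr/ → phonotactically illegal
fmes — σ1 onset /fm/ (2→3 rises), coda /s/ ok → phonotactically legal
Phonotactically legal: a, fmes → 2.

2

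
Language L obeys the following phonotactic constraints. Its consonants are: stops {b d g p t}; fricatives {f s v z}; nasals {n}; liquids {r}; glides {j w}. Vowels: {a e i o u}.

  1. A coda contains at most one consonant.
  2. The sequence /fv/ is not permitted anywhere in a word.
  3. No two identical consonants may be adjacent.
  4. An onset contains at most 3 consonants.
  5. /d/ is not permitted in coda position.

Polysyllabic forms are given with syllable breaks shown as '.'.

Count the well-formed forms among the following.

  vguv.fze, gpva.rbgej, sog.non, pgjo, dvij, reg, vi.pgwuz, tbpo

vguv.fze — σ1 onset /vg/ (2C), coda /v/ ok; σ2 onset /fz/ (2C), coda /∅/ ok → well-formed
gpva.rbgej — σ1 onset /gpv/ (3C), coda /∅/ ok; σ2 onset /rbg/ (3C), coda /j/ ok → well-formed
sog.non — σ1 onset /s/, coda /g/ ok; σ2 onset /n/, coda /n/ ok → well-formed
pgjo — σ1 onset /pgj/ (3C), coda /∅/ ok → well-formed
dvij — σ1 onset /dv/ (2C), coda /j/ ok → well-formed
reg — σ1 onset /r/, coda /g/ ok → well-formed
vi.pgwuz — σ1 onset /v/, coda /∅/ ok; σ2 onset /pgw/ (3C), coda /z/ ok → well-formed
tbpo — σ1 onset /tbp/ (3C), coda /∅/ ok → well-formed
Well-formed: vguv.fze, gpva.rbgej, sog.non, pgjo, dvij, reg, vi.pgwuz, tbpo → 8.

8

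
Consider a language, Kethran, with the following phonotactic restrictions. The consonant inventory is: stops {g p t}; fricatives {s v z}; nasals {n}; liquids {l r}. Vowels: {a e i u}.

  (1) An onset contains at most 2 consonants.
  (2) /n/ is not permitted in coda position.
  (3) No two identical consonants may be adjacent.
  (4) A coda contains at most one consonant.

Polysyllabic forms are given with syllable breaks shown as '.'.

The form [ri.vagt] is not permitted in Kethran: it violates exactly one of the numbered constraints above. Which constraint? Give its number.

4

[ri.vagt]: syllable 2 coda /gt/ has 2 consonants (> 1).
This is a violation of constraint 4: "A coda contains at most one consonant."
The remaining constraints (1, 2, 3) are satisfied.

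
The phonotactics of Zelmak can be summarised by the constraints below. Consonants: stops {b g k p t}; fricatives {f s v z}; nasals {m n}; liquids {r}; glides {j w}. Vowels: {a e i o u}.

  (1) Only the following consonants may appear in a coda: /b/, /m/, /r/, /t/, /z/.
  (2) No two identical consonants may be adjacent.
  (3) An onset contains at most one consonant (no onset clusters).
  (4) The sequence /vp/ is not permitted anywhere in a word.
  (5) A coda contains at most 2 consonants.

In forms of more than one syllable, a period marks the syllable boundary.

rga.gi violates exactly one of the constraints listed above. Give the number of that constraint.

3

rga.gi: syllable 1 onset /rg/ has 2 consonants (> 1).
This is a violation of constraint 3: "An onset contains at most one consonant (no onset clusters)."
The remaining constraints (1, 2, 4, 5) are satisfied.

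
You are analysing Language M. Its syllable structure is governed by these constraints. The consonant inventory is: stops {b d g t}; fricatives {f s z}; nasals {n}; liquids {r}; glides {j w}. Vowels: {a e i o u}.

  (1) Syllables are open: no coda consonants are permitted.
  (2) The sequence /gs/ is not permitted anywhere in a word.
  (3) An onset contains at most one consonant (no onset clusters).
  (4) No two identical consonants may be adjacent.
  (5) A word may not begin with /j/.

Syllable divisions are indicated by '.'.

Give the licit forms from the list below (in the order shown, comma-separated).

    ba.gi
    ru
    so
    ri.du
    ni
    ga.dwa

ba.gi, ru, so, ri.du, ni

ba.gi — σ1 onset /b/, coda /∅/ ok; σ2 onset /g/, coda /∅/ ok → licit
ru — σ1 onset /r/, coda /∅/ ok → licit
so — σ1 onset /s/, coda /∅/ ok → licit
ri.du — σ1 onset /r/, coda /∅/ ok; σ2 onset /d/, coda /∅/ ok → licit
ni — σ1 onset /n/, coda /∅/ ok → licit
ga.dwa — violates constraint 3: syllable 2 onset /dw/ has 2 consonants (> 1) → illicit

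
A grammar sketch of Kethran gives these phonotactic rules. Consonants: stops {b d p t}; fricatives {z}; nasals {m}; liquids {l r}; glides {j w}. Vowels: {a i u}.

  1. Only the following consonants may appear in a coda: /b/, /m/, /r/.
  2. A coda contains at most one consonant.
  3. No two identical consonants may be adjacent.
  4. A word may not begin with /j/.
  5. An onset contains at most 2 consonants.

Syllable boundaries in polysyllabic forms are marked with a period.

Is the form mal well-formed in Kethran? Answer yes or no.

mal — violates constraint 1: syllable 1 coda contains /l/, which is not a licensed coda consonant → ill-formed

no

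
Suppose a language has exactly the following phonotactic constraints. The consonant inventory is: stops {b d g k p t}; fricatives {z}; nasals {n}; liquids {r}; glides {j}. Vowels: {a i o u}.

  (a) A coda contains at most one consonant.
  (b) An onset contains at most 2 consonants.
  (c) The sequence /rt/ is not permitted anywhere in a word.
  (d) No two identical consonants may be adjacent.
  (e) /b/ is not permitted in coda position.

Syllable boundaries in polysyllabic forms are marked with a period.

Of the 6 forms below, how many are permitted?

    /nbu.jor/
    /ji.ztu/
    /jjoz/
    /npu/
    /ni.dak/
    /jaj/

/nbu.jor/ — σ1 onset /nb/ (2C), coda /∅/ ok; σ2 onset /j/, coda /r/ ok → permitted
/ji.ztu/ — σ1 onset /j/, coda /∅/ ok; σ2 onset /zt/ (2C), coda /∅/ ok → permitted
/jjoz/ — violates constraint (d): adjacent identical consonants /jj/ → not permitted
/npu/ — σ1 onset /np/ (2C), coda /∅/ ok → permitted
/ni.dak/ — σ1 onset /n/, coda /∅/ ok; σ2 onset /d/, coda /k/ ok → permitted
/jaj/ — σ1 onset /j/, coda /j/ ok → permitted
Permitted: /nbu.jor/, /ji.ztu/, /npu/, /ni.dak/, /jaj/ → 5.

5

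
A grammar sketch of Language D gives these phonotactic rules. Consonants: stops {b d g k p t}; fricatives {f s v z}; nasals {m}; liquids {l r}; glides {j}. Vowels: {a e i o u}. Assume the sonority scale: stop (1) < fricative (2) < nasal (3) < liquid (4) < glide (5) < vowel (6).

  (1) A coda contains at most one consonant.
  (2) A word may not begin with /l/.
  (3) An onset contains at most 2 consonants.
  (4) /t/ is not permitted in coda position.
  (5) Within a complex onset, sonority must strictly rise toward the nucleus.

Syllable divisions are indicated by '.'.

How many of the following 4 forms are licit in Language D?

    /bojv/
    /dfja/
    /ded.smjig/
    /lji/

0

/bojv/ — violates constraint 1: syllable 1 coda /jv/ has 2 consonants (> 1) → illicit
/dfja/ — violates constraint 3: syllable 1 onset /dfj/ has 3 consonants (> 2) → illicit
/ded.smjig/ — violates constraint 3: syllable 2 onset /smj/ has 3 consonants (> 2) → illicit
/lji/ — violates constraint 2: word begins with /l/ → illicit
No form is licit → 0.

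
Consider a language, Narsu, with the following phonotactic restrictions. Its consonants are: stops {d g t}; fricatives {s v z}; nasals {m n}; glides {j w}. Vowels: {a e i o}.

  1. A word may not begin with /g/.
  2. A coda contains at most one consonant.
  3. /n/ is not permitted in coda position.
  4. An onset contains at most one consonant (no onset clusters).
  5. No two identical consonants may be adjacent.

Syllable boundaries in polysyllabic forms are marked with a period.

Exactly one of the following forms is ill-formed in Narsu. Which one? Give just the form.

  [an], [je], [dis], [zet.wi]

[an] — violates constraint 3: syllable 1 coda contains /n/ → ill-formed
[je] — σ1 onset /j/, coda /∅/ ok → well-formed
[dis] — σ1 onset /d/, coda /s/ ok → well-formed
[zet.wi] — σ1 onset /z/, coda /t/ ok; σ2 onset /w/, coda /∅/ ok → well-formed

[an]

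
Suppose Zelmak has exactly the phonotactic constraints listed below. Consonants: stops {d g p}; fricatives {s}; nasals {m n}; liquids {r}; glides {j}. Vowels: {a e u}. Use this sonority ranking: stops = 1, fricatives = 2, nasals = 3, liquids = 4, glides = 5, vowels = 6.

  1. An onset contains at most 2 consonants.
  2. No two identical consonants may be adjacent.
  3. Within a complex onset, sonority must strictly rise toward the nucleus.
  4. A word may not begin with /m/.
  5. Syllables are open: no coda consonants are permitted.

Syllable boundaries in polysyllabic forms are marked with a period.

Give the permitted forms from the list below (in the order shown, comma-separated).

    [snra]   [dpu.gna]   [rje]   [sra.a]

[snra] — violates constraint 1: syllable 1 onset /snr/ has 3 consonants (> 2) → not permitted
[dpu.gna] — violates constraint 3: syllable 1 onset /dp/: /d/ (stop, 1) → /p/ (stop, 1) does not rise → not permitted
[rje] — σ1 onset /rj/ (4→5 rises), coda /∅/ ok → permitted
[sra.a] — σ1 onset /sr/ (2→4 rises), coda /∅/ ok; σ2 onset /∅/, coda /∅/ ok → permitted

[rje], [sra.a]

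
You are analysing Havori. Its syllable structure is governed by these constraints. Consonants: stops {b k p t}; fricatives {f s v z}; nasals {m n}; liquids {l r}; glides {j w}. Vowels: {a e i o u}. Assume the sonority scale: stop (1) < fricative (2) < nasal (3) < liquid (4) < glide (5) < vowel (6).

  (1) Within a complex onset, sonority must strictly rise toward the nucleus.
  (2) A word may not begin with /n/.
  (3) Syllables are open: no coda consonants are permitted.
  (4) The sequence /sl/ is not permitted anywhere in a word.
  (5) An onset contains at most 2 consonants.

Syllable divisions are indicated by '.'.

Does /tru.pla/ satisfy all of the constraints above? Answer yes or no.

/tru.pla/ — σ1 onset /tr/ (1→4 rises), coda /∅/ ok; σ2 onset /pl/ (1→4 rises), coda /∅/ ok → permitted

yes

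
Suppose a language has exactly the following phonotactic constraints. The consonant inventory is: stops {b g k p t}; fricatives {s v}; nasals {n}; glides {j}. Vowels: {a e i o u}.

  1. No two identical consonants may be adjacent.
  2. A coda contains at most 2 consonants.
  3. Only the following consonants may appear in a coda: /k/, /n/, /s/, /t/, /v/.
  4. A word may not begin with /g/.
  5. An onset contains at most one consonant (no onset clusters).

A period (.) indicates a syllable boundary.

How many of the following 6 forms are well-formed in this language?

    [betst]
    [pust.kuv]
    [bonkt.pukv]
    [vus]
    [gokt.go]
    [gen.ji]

[betst] — violates constraint 2: syllable 1 coda /tst/ has 3 consonants (> 2) → ill-formed
[pust.kuv] — σ1 onset /p/, coda /st/ (2C) ok; σ2 onset /k/, coda /v/ ok → well-formed
[bonkt.pukv] — violates constraint 2: syllable 1 coda /nkt/ has 3 consonants (> 2) → ill-formed
[vus] — σ1 onset /v/, coda /s/ ok → well-formed
[gokt.go] — violates constraint 4: word begins with /g/ → ill-formed
[gen.ji] — violates constraint 4: word begins with /g/ → ill-formed
Well-formed: [pust.kuv], [vus] → 2.

2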